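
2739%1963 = 776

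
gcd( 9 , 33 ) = 3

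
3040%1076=888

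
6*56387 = 338322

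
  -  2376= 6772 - 9148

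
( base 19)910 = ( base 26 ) 4LI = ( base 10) 3268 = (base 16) CC4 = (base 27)4D1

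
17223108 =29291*588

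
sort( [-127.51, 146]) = [ - 127.51,146] 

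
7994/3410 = 3997/1705 = 2.34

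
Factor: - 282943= - 523^1*541^1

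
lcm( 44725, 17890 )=89450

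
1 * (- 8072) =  - 8072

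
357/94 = 3 + 75/94 = 3.80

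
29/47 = 29/47= 0.62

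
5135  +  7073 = 12208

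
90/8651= 90/8651 = 0.01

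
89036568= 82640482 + 6396086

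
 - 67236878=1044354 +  - 68281232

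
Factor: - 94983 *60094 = - 5707908402 = - 2^1*3^1*7^1*4523^1*30047^1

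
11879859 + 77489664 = 89369523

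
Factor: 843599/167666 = 2^( - 1 )*523^1*1613^1*83833^( - 1)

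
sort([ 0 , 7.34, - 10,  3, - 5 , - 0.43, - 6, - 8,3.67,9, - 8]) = [- 10 , - 8 , - 8, - 6 , - 5, - 0.43, 0,3 , 3.67,7.34, 9 ]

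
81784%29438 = 22908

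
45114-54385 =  - 9271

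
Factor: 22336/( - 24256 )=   -  349^1*379^( - 1 ) = - 349/379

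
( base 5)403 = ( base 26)3p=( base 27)3M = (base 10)103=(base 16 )67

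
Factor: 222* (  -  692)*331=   -  2^3*3^1*37^1*173^1*331^1 = - 50849544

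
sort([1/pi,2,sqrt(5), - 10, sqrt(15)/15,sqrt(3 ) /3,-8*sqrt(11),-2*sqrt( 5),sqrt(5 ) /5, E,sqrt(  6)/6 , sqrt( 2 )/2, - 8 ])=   [ -8*sqrt( 11 ),-10 , - 8, - 2*sqrt (5),sqrt(15)/15,1/pi, sqrt (6)/6,  sqrt( 5)/5,sqrt( 3)/3,sqrt(2 )/2, 2,sqrt(5 ), E] 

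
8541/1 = 8541 = 8541.00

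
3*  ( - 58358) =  - 175074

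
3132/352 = 783/88 = 8.90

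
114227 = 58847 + 55380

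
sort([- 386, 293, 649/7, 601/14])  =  [-386, 601/14, 649/7 , 293 ] 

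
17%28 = 17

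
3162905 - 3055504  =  107401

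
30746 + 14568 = 45314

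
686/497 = 1+27/71 =1.38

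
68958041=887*77743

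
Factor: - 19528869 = - 3^1*17^1*382919^1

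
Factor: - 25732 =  - 2^2*7^1*919^1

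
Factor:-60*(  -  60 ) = 2^4*3^2 * 5^2 = 3600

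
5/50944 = 5/50944 = 0.00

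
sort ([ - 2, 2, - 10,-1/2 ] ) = [-10,-2,-1/2, 2]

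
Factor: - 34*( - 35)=2^1*5^1*7^1 * 17^1 = 1190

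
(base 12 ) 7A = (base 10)94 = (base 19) 4I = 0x5E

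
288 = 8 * 36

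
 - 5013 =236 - 5249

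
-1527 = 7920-9447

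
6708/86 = 78 = 78.00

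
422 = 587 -165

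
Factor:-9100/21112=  - 2^( - 1 )*5^2*29^(-1)  =  - 25/58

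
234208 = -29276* ( - 8 ) 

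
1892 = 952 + 940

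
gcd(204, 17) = 17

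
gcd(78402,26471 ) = 1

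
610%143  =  38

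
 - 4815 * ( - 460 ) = 2214900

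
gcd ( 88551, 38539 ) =1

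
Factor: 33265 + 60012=93277 = 37^1*2521^1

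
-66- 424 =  - 490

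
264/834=44/139=0.32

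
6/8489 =6/8489 = 0.00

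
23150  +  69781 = 92931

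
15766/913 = 17+ 245/913 = 17.27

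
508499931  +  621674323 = 1130174254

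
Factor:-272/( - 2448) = 1/9 =3^( - 2)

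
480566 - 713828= - 233262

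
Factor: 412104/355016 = 3^1*7^1*11^1 *199^( - 1 ) = 231/199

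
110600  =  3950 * 28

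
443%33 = 14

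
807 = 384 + 423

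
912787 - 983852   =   - 71065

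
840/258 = 3 + 11/43= 3.26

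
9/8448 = 3/2816 = 0.00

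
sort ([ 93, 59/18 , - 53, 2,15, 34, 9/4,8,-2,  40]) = [  -  53, - 2, 2,  9/4, 59/18, 8,15,34,40 , 93 ] 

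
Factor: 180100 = 2^2*5^2 * 1801^1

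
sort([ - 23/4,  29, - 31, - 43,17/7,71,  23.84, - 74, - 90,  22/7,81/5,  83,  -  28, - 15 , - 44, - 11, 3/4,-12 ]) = [ -90,-74, - 44, - 43, - 31, - 28, - 15, - 12, - 11, - 23/4,3/4, 17/7, 22/7, 81/5, 23.84,29,71,83] 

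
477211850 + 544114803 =1021326653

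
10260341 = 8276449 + 1983892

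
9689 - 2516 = 7173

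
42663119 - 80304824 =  - 37641705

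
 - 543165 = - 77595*7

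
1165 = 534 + 631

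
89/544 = 89/544 =0.16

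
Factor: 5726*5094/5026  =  2083446/359 = 2^1 * 3^2 * 283^1*359^( - 1)*409^1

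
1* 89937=89937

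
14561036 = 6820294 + 7740742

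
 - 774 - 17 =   -  791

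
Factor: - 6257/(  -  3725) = 5^( - 2)*149^(  -  1)*  6257^1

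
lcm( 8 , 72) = 72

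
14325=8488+5837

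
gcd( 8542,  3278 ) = 2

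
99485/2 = 99485/2 = 49742.50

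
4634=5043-409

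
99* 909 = 89991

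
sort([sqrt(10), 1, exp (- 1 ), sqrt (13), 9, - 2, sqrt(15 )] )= [ - 2,exp ( - 1 ),1, sqrt(  10),sqrt(13),sqrt( 15),9 ]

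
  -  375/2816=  - 1 + 2441/2816 = - 0.13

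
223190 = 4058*55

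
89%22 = 1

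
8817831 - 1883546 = 6934285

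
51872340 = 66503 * 780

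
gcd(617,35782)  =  1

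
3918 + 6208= 10126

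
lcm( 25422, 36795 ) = 1398210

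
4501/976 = 4501/976 = 4.61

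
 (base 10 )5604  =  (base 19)f9i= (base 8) 12744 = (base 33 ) 54r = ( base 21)cei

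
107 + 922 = 1029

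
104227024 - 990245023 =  -886017999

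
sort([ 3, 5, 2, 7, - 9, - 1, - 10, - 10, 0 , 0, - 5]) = [ - 10,-10,  -  9, - 5, - 1,0, 0,2, 3,5, 7 ]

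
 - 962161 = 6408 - 968569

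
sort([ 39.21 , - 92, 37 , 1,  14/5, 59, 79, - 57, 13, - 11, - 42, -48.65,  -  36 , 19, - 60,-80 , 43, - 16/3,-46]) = [ -92 , - 80, - 60, - 57,- 48.65, - 46 , - 42, -36 , - 11, - 16/3,1,14/5 , 13, 19, 37,39.21, 43, 59,79 ]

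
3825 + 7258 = 11083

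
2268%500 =268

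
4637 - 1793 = 2844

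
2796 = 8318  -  5522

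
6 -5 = 1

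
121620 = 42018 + 79602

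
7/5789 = 1/827=0.00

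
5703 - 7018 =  - 1315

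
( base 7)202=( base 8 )144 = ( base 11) 91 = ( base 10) 100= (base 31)37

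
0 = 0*293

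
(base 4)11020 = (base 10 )328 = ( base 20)G8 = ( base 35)9d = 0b101001000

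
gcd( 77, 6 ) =1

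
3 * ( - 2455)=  - 7365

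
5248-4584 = 664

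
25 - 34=- 9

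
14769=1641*9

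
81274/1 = 81274 = 81274.00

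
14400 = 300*48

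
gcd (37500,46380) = 60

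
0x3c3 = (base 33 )T6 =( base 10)963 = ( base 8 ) 1703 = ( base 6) 4243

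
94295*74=6977830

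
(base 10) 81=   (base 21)3I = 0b1010001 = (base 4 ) 1101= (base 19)45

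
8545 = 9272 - 727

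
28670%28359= 311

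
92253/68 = 92253/68=1356.66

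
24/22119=8/7373=0.00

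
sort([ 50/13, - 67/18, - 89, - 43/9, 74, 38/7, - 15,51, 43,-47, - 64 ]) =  [-89,- 64, - 47, - 15,-43/9 ,  -  67/18,50/13, 38/7, 43, 51,74 ] 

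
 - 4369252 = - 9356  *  467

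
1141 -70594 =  - 69453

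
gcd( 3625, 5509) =1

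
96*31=2976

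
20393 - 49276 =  - 28883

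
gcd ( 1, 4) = 1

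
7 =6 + 1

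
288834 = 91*3174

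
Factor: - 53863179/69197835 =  - 5^( - 1 )*7^(-1 )*29^1*149^( - 1) * 4423^ ( - 1 )*619117^1= - 17954393/23065945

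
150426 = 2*75213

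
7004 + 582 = 7586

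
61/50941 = 61/50941 = 0.00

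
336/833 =48/119 = 0.40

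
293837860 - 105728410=188109450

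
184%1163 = 184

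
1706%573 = 560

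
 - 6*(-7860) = 47160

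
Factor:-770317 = -19^1 * 40543^1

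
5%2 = 1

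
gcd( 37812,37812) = 37812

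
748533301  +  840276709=1588810010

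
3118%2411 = 707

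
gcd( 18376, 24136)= 8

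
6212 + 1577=7789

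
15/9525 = 1/635 =0.00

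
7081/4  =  7081/4=1770.25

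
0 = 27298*0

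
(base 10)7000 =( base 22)EA4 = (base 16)1B58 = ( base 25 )B50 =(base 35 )5p0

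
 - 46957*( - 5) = 234785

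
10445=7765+2680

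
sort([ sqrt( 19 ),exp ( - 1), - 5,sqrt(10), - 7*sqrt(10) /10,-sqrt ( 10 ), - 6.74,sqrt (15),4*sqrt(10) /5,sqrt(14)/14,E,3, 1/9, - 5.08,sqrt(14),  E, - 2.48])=[-6.74, - 5.08, - 5, - sqrt( 10), - 2.48, - 7*sqrt(10)/10,1/9,sqrt(14) /14,exp( - 1),4*sqrt(10 )/5,  E, E , 3, sqrt(10), sqrt( 14),  sqrt(15), sqrt(19)] 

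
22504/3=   22504/3  =  7501.33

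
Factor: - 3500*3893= - 2^2 * 5^3 * 7^1 * 17^1*229^1 = -13625500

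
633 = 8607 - 7974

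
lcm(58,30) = 870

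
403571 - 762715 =-359144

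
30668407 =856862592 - 826194185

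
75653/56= 75653/56=1350.95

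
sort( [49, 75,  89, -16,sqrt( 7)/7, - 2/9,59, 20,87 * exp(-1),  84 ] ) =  [ - 16 , - 2/9, sqrt(7)/7, 20,  87*exp ( - 1),  49,  59, 75,  84,89 ]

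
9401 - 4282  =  5119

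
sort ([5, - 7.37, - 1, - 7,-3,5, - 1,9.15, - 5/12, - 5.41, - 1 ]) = [ - 7.37, - 7,-5.41, - 3, - 1, - 1, -1, - 5/12,5,  5,9.15]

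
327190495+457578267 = 784768762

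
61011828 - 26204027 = 34807801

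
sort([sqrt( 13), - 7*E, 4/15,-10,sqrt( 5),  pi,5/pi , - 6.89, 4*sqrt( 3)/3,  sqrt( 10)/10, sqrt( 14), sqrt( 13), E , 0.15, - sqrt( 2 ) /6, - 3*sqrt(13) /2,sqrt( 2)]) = [ - 7*  E, - 10, - 6.89, - 3*sqrt( 13)/2,  -  sqrt( 2)/6, 0.15, 4/15, sqrt ( 10)/10,sqrt( 2 ), 5/pi, sqrt( 5), 4*sqrt( 3) /3, E , pi, sqrt( 13), sqrt(13), sqrt(14) ]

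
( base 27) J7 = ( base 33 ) fp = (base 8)1010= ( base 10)520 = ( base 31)go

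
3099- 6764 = -3665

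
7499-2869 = 4630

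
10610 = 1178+9432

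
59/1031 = 59/1031 = 0.06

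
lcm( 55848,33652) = 2624856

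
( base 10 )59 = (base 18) 35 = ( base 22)2F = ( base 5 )214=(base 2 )111011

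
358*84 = 30072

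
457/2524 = 457/2524 = 0.18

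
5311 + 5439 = 10750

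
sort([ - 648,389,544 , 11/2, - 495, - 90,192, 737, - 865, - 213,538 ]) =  [ - 865 ,  -  648, - 495,-213, - 90, 11/2, 192,389,538,544  ,  737]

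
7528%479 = 343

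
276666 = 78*3547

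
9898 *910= 9007180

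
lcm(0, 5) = 0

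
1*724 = 724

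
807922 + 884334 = 1692256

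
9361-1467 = 7894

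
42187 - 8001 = 34186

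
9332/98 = 95 + 11/49 = 95.22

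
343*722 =247646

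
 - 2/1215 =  - 1 + 1213/1215 = -0.00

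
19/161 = 19/161 = 0.12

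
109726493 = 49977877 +59748616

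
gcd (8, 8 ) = 8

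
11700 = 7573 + 4127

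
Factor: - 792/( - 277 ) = 2^3*3^2 * 11^1 * 277^(-1) 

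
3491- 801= 2690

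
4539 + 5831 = 10370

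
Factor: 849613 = 29^1*29297^1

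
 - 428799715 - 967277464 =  - 1396077179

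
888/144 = 37/6 = 6.17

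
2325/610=3 + 99/122= 3.81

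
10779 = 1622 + 9157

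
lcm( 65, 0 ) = 0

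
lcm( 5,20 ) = 20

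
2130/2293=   2130/2293   =  0.93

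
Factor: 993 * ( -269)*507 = -135428319 = -3^2 * 13^2*269^1*331^1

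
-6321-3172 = -9493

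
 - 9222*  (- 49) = 451878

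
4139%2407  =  1732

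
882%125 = 7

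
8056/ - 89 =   -  8056/89 = - 90.52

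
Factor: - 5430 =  - 2^1*3^1*5^1*181^1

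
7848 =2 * 3924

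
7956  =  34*234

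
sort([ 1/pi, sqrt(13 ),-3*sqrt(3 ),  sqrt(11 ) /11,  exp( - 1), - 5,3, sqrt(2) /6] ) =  [ - 3*sqrt( 3 ), - 5, sqrt(2) /6, sqrt ( 11)/11 , 1/pi,exp( - 1 ), 3,sqrt(13 )] 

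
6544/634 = 3272/317 = 10.32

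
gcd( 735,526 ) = 1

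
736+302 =1038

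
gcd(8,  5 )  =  1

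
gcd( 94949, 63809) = 1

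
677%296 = 85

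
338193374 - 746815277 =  - 408621903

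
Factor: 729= 3^6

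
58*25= 1450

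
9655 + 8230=17885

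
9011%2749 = 764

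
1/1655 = 1/1655 = 0.00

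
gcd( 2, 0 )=2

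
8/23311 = 8/23311 = 0.00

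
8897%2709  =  770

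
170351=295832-125481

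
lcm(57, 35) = 1995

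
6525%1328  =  1213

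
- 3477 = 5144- 8621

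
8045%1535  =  370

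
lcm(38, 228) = 228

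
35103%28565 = 6538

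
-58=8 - 66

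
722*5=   3610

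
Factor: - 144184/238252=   -  538/889 = - 2^1*7^ (-1)*127^ (  -  1 )*269^1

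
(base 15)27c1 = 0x213a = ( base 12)4B0A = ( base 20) 1156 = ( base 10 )8506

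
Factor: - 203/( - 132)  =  2^( - 2 )* 3^( - 1)*7^1*11^(-1)*29^1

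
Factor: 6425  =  5^2*257^1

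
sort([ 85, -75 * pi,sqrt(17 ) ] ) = [ - 75*pi,sqrt ( 17) , 85]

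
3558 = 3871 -313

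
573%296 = 277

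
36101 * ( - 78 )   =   - 2815878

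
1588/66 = 24+2/33 = 24.06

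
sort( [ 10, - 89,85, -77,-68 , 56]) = [- 89, - 77,-68,10, 56, 85]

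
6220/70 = 88 + 6/7=88.86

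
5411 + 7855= 13266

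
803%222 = 137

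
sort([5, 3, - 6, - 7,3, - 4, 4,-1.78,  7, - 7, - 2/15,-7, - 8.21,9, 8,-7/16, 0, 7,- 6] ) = [ - 8.21, - 7, - 7, - 7, - 6, - 6, - 4, - 1.78, - 7/16, - 2/15, 0, 3, 3,  4,  5, 7, 7, 8,9 ]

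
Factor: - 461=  - 461^1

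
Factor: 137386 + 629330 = 2^2*3^1*181^1 * 353^1= 766716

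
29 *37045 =1074305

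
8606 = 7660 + 946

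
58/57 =58/57 = 1.02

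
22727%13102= 9625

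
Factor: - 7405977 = - 3^1*23^1*181^1 * 593^1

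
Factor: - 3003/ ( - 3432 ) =7/8 = 2^( - 3)*7^1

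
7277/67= 7277/67 = 108.61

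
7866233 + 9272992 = 17139225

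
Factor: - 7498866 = -2^1*3^1*1249811^1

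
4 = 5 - 1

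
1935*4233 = 8190855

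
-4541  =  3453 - 7994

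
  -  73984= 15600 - 89584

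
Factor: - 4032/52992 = -2^(-2)*7^1*23^(-1 ) = -7/92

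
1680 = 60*28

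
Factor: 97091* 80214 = 2^1*3^1* 29^1 * 79^1*461^1* 1229^1 = 7788057474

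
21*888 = 18648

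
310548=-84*( -3697)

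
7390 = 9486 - 2096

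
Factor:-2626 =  - 2^1*13^1*101^1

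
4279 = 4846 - 567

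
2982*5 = 14910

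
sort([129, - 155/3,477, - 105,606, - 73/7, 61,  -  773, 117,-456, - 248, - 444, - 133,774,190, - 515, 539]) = [-773, - 515,-456  ,-444, - 248, - 133, - 105,  -  155/3, - 73/7,  61,117,129, 190,477, 539,606, 774]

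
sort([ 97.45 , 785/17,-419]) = [ - 419, 785/17,97.45] 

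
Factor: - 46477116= - 2^2*3^2*7^1*17^1*19^1*571^1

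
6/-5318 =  - 3/2659=-0.00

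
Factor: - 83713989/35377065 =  -3^ ( - 1)*5^( - 1 )*229^( - 1 )*3433^( - 1)*27904663^1 = - 27904663/11792355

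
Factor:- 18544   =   - 2^4 * 19^1*61^1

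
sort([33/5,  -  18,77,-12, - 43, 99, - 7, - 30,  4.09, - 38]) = [ - 43, - 38, - 30,-18, - 12,-7,4.09,33/5, 77 , 99] 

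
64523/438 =64523/438= 147.31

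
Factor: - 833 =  - 7^2*17^1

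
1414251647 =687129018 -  - 727122629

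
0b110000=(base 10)48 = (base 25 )1N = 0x30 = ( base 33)1f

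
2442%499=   446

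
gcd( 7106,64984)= 2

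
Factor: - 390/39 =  - 10 = - 2^1*5^1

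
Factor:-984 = -2^3*3^1*41^1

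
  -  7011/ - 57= 123 + 0/1= 123.00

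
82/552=41/276 = 0.15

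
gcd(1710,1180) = 10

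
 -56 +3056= 3000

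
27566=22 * 1253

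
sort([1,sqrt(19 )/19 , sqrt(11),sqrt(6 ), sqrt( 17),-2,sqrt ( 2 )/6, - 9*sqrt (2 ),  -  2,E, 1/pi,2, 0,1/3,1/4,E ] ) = [ - 9*sqrt ( 2), - 2, - 2,0, sqrt(19)/19, sqrt( 2 ) /6,1/4,1/pi,1/3, 1, 2 , sqrt( 6 ), E, E,  sqrt( 11),sqrt( 17 ) ]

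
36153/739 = 48 + 681/739= 48.92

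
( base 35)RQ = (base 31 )10a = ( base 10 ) 971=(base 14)4d5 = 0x3cb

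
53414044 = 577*92572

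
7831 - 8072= - 241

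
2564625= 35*73275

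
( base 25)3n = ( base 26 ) 3k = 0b1100010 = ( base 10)98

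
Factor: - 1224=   -  2^3 * 3^2*17^1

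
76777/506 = 151 + 371/506 = 151.73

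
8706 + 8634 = 17340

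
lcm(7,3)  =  21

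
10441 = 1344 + 9097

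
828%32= 28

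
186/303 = 62/101 = 0.61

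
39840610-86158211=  - 46317601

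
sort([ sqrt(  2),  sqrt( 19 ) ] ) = [ sqrt( 2 ),  sqrt ( 19)] 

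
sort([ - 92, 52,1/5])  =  [- 92,1/5, 52]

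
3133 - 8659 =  - 5526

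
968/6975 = 968/6975 = 0.14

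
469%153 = 10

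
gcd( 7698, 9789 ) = 3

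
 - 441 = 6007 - 6448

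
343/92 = 3 + 67/92 = 3.73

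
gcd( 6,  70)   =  2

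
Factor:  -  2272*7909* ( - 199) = 2^5*11^1*71^1*199^1 * 719^1 = 3575880352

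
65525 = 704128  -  638603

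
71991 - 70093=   1898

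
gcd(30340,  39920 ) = 20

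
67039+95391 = 162430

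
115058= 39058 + 76000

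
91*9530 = 867230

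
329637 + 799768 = 1129405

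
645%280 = 85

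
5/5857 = 5/5857 = 0.00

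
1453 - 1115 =338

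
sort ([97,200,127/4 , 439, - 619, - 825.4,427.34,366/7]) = [ - 825.4, - 619, 127/4 , 366/7,  97,200,427.34,439]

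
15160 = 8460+6700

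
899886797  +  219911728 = 1119798525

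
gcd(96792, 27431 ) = 1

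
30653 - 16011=14642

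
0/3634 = 0= 0.00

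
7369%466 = 379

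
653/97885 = 653/97885 = 0.01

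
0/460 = 0 = 0.00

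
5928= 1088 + 4840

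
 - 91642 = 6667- 98309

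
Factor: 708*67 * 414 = 2^3*3^3*23^1*59^1*67^1  =  19638504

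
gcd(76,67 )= 1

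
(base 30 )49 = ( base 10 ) 129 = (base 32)41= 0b10000001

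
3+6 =9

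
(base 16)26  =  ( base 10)38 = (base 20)1I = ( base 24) 1e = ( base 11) 35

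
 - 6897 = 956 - 7853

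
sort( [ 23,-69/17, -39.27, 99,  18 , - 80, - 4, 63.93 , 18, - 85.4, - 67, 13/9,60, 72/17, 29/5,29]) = [-85.4, - 80, - 67, - 39.27,  -  69/17,  -  4, 13/9, 72/17, 29/5, 18, 18,  23,29,60 , 63.93, 99 ]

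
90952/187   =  486 + 70/187= 486.37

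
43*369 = 15867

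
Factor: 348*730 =254040  =  2^3*3^1*5^1*29^1*73^1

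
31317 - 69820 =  - 38503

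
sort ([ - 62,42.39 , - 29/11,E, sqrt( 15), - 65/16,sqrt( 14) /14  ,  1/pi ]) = [ - 62, - 65/16, - 29/11,  sqrt(14)/14,  1/pi,E, sqrt (15),42.39]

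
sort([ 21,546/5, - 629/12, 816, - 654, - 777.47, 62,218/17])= [ - 777.47, - 654,  -  629/12,218/17,21,62,546/5,816]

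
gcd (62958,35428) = 2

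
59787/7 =8541=8541.00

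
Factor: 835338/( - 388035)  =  - 278446/129345 = - 2^1*3^ ( - 1)*5^ (  -  1)*7^1 *8623^(-1)*19889^1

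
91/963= 91/963 = 0.09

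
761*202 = 153722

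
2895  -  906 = 1989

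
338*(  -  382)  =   - 129116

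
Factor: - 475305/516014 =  -2^ ( - 1) * 3^1 * 5^1 * 59^(- 1) * 4373^ ( - 1)*31687^1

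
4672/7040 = 73/110 = 0.66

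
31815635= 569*55915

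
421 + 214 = 635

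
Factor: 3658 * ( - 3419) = -2^1*13^1*31^1*59^1*263^1 = - 12506702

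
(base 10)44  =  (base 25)1j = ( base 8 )54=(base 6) 112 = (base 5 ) 134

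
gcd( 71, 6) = 1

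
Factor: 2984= 2^3*373^1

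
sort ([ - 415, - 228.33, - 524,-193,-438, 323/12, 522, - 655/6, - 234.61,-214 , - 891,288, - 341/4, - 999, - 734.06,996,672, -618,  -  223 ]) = [ - 999, - 891, - 734.06, - 618, - 524, - 438, - 415, - 234.61,-228.33, - 223, - 214,-193,  -  655/6, -341/4,  323/12,288 , 522 , 672, 996] 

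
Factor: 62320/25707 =80/33 = 2^4 * 3^ ( - 1 )*5^1 * 11^( - 1) 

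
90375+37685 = 128060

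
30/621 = 10/207 =0.05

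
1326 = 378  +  948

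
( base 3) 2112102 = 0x737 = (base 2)11100110111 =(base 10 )1847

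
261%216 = 45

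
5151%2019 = 1113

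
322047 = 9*35783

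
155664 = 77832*2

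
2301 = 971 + 1330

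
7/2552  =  7/2552= 0.00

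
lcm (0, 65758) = 0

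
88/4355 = 88/4355 = 0.02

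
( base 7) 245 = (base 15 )8b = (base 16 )83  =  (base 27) 4N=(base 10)131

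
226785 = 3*75595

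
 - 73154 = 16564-89718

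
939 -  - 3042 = 3981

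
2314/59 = 39 + 13/59 = 39.22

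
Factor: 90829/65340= 2^( - 2)*3^(-3 )*5^(- 1)*11^( - 2 )*61^1*1489^1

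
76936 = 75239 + 1697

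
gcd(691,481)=1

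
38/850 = 19/425 = 0.04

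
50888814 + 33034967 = 83923781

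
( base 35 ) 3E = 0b1110111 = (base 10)119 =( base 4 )1313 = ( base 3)11102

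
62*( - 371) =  - 23002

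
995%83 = 82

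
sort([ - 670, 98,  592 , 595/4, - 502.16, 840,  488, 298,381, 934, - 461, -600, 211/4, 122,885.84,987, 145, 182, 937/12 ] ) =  [ - 670, - 600,-502.16, - 461, 211/4,  937/12, 98, 122, 145, 595/4,182,298,381 , 488, 592, 840, 885.84,934, 987]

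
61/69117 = 61/69117 = 0.00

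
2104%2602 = 2104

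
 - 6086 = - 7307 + 1221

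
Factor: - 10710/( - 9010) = 63/53 = 3^2*7^1* 53^( -1) 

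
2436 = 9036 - 6600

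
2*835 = 1670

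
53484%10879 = 9968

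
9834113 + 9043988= 18878101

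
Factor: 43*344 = 2^3*43^2 = 14792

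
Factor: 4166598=2^1 * 3^1*17^1*40849^1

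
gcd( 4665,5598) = 933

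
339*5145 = 1744155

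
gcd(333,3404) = 37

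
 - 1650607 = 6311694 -7962301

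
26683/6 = 4447 + 1/6 = 4447.17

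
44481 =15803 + 28678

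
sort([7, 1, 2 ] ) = [ 1, 2,7 ] 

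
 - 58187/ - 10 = 5818  +  7/10 =5818.70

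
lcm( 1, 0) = 0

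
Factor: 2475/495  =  5 = 5^1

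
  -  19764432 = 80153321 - 99917753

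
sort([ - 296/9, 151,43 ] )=[-296/9,43,  151 ] 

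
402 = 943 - 541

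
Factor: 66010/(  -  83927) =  - 70/89= -2^1*5^1*7^1  *  89^(  -  1 ) 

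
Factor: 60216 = 2^3  *3^1 *13^1*193^1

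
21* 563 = 11823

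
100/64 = 1 + 9/16 = 1.56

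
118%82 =36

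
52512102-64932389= - 12420287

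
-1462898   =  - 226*6473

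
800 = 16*50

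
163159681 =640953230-477793549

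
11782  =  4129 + 7653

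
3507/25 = 3507/25 =140.28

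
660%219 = 3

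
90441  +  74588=165029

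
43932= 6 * 7322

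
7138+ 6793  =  13931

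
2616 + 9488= 12104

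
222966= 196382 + 26584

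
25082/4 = 6270 + 1/2 = 6270.50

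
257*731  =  187867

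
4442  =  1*4442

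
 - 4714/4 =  -2357/2 = -1178.50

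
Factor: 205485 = 3^1*5^1 * 7^1 *19^1* 103^1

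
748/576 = 187/144 = 1.30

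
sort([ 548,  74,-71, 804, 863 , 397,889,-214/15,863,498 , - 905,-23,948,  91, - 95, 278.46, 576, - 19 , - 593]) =[ - 905, - 593, - 95, - 71,-23, - 19, - 214/15, 74,91,278.46,  397 , 498,548, 576,804, 863,863 , 889,948]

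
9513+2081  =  11594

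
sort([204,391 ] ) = [ 204, 391 ]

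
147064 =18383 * 8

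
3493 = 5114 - 1621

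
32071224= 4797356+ 27273868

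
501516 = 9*55724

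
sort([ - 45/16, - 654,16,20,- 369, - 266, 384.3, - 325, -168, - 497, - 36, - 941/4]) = [ - 654, - 497, -369, - 325,-266,  -  941/4, - 168, - 36, - 45/16, 16,20,384.3 ] 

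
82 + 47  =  129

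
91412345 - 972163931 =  - 880751586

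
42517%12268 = 5713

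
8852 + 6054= 14906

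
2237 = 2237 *1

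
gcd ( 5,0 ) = 5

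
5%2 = 1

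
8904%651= 441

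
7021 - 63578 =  - 56557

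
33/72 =11/24 = 0.46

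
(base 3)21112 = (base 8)313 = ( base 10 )203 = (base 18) B5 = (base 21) 9e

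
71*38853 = 2758563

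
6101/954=6 + 377/954 = 6.40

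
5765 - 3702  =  2063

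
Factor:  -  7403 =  - 11^1*673^1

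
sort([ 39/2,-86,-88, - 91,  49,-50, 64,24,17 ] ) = [ - 91, - 88, - 86,-50, 17,39/2, 24, 49,64] 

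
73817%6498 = 2339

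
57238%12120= 8758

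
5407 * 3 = 16221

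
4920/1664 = 615/208  =  2.96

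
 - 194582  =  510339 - 704921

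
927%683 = 244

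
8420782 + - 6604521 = 1816261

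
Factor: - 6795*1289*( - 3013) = 26390128815 = 3^2*5^1*23^1*131^1*151^1 * 1289^1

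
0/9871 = 0 = 0.00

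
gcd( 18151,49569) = 1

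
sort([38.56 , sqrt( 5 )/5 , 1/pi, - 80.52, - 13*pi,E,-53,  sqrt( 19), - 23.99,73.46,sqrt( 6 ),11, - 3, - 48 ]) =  [ - 80.52,-53,-48,-13 * pi, - 23.99,-3, 1/pi,sqrt(5)/5, sqrt ( 6) , E, sqrt(19 ),11 , 38.56,73.46 ] 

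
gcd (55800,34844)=124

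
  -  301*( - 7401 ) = 2227701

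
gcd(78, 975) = 39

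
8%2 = 0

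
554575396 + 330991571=885566967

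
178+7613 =7791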